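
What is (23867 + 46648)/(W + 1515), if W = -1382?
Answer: 70515/133 ≈ 530.19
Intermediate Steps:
(23867 + 46648)/(W + 1515) = (23867 + 46648)/(-1382 + 1515) = 70515/133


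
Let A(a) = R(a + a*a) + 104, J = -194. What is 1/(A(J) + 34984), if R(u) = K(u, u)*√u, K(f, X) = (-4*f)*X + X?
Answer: -4386/147170034190236483093361 - 2803788007*√37442/588680136760945932373444 ≈ -9.2161e-13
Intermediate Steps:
K(f, X) = X - 4*X*f (K(f, X) = -4*X*f + X = X - 4*X*f)
R(u) = u^(3/2)*(1 - 4*u) (R(u) = (u*(1 - 4*u))*√u = u^(3/2)*(1 - 4*u))
A(a) = 104 + (a + a²)^(3/2)*(1 - 4*a - 4*a²) (A(a) = (a + a*a)^(3/2)*(1 - 4*(a + a*a)) + 104 = (a + a²)^(3/2)*(1 - 4*(a + a²)) + 104 = (a + a²)^(3/2)*(1 + (-4*a - 4*a²)) + 104 = (a + a²)^(3/2)*(1 - 4*a - 4*a²) + 104 = 104 + (a + a²)^(3/2)*(1 - 4*a - 4*a²))
1/(A(J) + 34984) = 1/((104 + (-194*(1 - 194))^(3/2)*(1 - 4*(-194)*(1 - 194))) + 34984) = 1/((104 + (-194*(-193))^(3/2)*(1 - 4*(-194)*(-193))) + 34984) = 1/((104 + 37442^(3/2)*(1 - 149768)) + 34984) = 1/((104 + (37442*√37442)*(-149767)) + 34984) = 1/((104 - 5607576014*√37442) + 34984) = 1/(35088 - 5607576014*√37442)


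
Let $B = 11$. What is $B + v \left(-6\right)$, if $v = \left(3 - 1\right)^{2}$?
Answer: $-13$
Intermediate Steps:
$v = 4$ ($v = 2^{2} = 4$)
$B + v \left(-6\right) = 11 + 4 \left(-6\right) = 11 - 24 = -13$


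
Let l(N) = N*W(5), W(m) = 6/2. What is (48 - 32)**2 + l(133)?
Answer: 655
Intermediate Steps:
W(m) = 3 (W(m) = 6*(1/2) = 3)
l(N) = 3*N (l(N) = N*3 = 3*N)
(48 - 32)**2 + l(133) = (48 - 32)**2 + 3*133 = 16**2 + 399 = 256 + 399 = 655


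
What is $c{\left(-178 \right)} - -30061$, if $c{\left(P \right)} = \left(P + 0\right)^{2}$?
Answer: $61745$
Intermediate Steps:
$c{\left(P \right)} = P^{2}$
$c{\left(-178 \right)} - -30061 = \left(-178\right)^{2} - -30061 = 31684 + 30061 = 61745$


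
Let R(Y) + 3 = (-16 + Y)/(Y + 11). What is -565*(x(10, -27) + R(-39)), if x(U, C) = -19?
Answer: 316965/28 ≈ 11320.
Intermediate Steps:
R(Y) = -3 + (-16 + Y)/(11 + Y) (R(Y) = -3 + (-16 + Y)/(Y + 11) = -3 + (-16 + Y)/(11 + Y))
-565*(x(10, -27) + R(-39)) = -565*(-19 + (-49 - 2*(-39))/(11 - 39)) = -565*(-19 + (-49 + 78)/(-28)) = -565*(-19 - 1/28*29) = -565*(-19 - 29/28) = -565*(-561/28) = 316965/28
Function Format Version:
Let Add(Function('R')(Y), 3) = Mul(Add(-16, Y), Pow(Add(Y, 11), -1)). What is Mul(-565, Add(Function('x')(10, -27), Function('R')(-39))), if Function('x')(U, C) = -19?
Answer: Rational(316965, 28) ≈ 11320.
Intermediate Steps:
Function('R')(Y) = Add(-3, Mul(Pow(Add(11, Y), -1), Add(-16, Y))) (Function('R')(Y) = Add(-3, Mul(Add(-16, Y), Pow(Add(Y, 11), -1))) = Add(-3, Mul(Add(-16, Y), Pow(Add(11, Y), -1))) = Add(-3, Mul(Pow(Add(11, Y), -1), Add(-16, Y))))
Mul(-565, Add(Function('x')(10, -27), Function('R')(-39))) = Mul(-565, Add(-19, Mul(Pow(Add(11, -39), -1), Add(-49, Mul(-2, -39))))) = Mul(-565, Add(-19, Mul(Pow(-28, -1), Add(-49, 78)))) = Mul(-565, Add(-19, Mul(Rational(-1, 28), 29))) = Mul(-565, Add(-19, Rational(-29, 28))) = Mul(-565, Rational(-561, 28)) = Rational(316965, 28)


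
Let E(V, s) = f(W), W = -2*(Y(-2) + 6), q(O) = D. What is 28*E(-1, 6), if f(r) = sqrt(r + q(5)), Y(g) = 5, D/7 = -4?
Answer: 140*I*sqrt(2) ≈ 197.99*I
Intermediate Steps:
D = -28 (D = 7*(-4) = -28)
q(O) = -28
W = -22 (W = -2*(5 + 6) = -2*11 = -22)
f(r) = sqrt(-28 + r) (f(r) = sqrt(r - 28) = sqrt(-28 + r))
E(V, s) = 5*I*sqrt(2) (E(V, s) = sqrt(-28 - 22) = sqrt(-50) = 5*I*sqrt(2))
28*E(-1, 6) = 28*(5*I*sqrt(2)) = 140*I*sqrt(2)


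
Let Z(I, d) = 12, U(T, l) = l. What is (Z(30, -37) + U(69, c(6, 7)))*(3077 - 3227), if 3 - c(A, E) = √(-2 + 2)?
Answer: -2250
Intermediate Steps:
c(A, E) = 3 (c(A, E) = 3 - √(-2 + 2) = 3 - √0 = 3 - 1*0 = 3 + 0 = 3)
(Z(30, -37) + U(69, c(6, 7)))*(3077 - 3227) = (12 + 3)*(3077 - 3227) = 15*(-150) = -2250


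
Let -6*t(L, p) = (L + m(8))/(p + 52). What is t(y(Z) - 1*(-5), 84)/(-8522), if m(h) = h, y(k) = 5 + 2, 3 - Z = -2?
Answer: 5/1738488 ≈ 2.8761e-6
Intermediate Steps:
Z = 5 (Z = 3 - 1*(-2) = 3 + 2 = 5)
y(k) = 7
t(L, p) = -(8 + L)/(6*(52 + p)) (t(L, p) = -(L + 8)/(6*(p + 52)) = -(8 + L)/(6*(52 + p)))
t(y(Z) - 1*(-5), 84)/(-8522) = ((-8 - (7 - 1*(-5)))/(6*(52 + 84)))/(-8522) = ((⅙)*(-8 - (7 + 5))/136)*(-1/8522) = ((⅙)*(1/136)*(-8 - 1*12))*(-1/8522) = ((⅙)*(1/136)*(-8 - 12))*(-1/8522) = ((⅙)*(1/136)*(-20))*(-1/8522) = -5/204*(-1/8522) = 5/1738488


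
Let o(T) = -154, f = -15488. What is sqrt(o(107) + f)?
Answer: 3*I*sqrt(1738) ≈ 125.07*I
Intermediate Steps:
sqrt(o(107) + f) = sqrt(-154 - 15488) = sqrt(-15642) = 3*I*sqrt(1738)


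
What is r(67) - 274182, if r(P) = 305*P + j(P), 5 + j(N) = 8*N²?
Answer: -217840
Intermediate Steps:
j(N) = -5 + 8*N²
r(P) = -5 + 8*P² + 305*P (r(P) = 305*P + (-5 + 8*P²) = -5 + 8*P² + 305*P)
r(67) - 274182 = (-5 + 8*67² + 305*67) - 274182 = (-5 + 8*4489 + 20435) - 274182 = (-5 + 35912 + 20435) - 274182 = 56342 - 274182 = -217840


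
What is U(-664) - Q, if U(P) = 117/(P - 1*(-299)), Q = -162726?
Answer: 59394873/365 ≈ 1.6273e+5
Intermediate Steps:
U(P) = 117/(299 + P) (U(P) = 117/(P + 299) = 117/(299 + P))
U(-664) - Q = 117/(299 - 664) - 1*(-162726) = 117/(-365) + 162726 = 117*(-1/365) + 162726 = -117/365 + 162726 = 59394873/365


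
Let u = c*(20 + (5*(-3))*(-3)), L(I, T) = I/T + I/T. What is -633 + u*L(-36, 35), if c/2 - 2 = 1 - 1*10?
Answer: 1239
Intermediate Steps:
L(I, T) = 2*I/T
c = -14 (c = 4 + 2*(1 - 1*10) = 4 + 2*(1 - 10) = 4 + 2*(-9) = 4 - 18 = -14)
u = -910 (u = -14*(20 + (5*(-3))*(-3)) = -14*(20 - 15*(-3)) = -14*(20 + 45) = -14*65 = -910)
-633 + u*L(-36, 35) = -633 - 1820*(-36)/35 = -633 - 910*(-72/35) = -633 + 1872 = 1239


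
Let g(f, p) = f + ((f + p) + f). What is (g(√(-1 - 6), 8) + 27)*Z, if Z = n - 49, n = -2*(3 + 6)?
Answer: -2345 - 201*I*√7 ≈ -2345.0 - 531.8*I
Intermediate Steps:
g(f, p) = p + 3*f (g(f, p) = f + (p + 2*f) = p + 3*f)
n = -18 (n = -2*9 = -18)
Z = -67 (Z = -18 - 49 = -67)
(g(√(-1 - 6), 8) + 27)*Z = ((8 + 3*√(-1 - 6)) + 27)*(-67) = ((8 + 3*√(-7)) + 27)*(-67) = ((8 + 3*(I*√7)) + 27)*(-67) = ((8 + 3*I*√7) + 27)*(-67) = (35 + 3*I*√7)*(-67) = -2345 - 201*I*√7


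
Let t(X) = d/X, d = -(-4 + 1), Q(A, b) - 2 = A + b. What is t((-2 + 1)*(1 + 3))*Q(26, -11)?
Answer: -51/4 ≈ -12.750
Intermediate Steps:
Q(A, b) = 2 + A + b (Q(A, b) = 2 + (A + b) = 2 + A + b)
d = 3 (d = -1*(-3) = 3)
t(X) = 3/X
t((-2 + 1)*(1 + 3))*Q(26, -11) = (3/(((-2 + 1)*(1 + 3))))*(2 + 26 - 11) = (3/((-1*4)))*17 = (3/(-4))*17 = (3*(-¼))*17 = -¾*17 = -51/4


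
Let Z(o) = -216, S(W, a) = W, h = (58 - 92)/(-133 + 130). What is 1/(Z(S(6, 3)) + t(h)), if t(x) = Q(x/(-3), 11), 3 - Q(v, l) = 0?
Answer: -1/213 ≈ -0.0046948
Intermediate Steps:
Q(v, l) = 3 (Q(v, l) = 3 - 1*0 = 3 + 0 = 3)
h = 34/3 (h = -34/(-3) = -34*(-⅓) = 34/3 ≈ 11.333)
t(x) = 3
1/(Z(S(6, 3)) + t(h)) = 1/(-216 + 3) = 1/(-213) = -1/213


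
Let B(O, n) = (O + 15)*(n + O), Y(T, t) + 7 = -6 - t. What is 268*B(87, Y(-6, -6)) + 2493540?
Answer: 4680420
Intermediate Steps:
Y(T, t) = -13 - t (Y(T, t) = -7 + (-6 - t) = -13 - t)
B(O, n) = (15 + O)*(O + n)
268*B(87, Y(-6, -6)) + 2493540 = 268*(87² + 15*87 + 15*(-13 - 1*(-6)) + 87*(-13 - 1*(-6))) + 2493540 = 268*(7569 + 1305 + 15*(-13 + 6) + 87*(-13 + 6)) + 2493540 = 268*(7569 + 1305 + 15*(-7) + 87*(-7)) + 2493540 = 268*(7569 + 1305 - 105 - 609) + 2493540 = 268*8160 + 2493540 = 2186880 + 2493540 = 4680420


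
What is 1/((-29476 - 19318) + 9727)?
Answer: -1/39067 ≈ -2.5597e-5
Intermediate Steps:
1/((-29476 - 19318) + 9727) = 1/(-48794 + 9727) = 1/(-39067) = -1/39067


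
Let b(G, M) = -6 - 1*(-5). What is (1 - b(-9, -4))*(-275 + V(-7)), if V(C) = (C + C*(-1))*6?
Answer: -550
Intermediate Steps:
b(G, M) = -1 (b(G, M) = -6 + 5 = -1)
V(C) = 0 (V(C) = (C - C)*6 = 0*6 = 0)
(1 - b(-9, -4))*(-275 + V(-7)) = (1 - 1*(-1))*(-275 + 0) = (1 + 1)*(-275) = 2*(-275) = -550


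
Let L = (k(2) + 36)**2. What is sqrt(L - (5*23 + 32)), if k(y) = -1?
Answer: 7*sqrt(22) ≈ 32.833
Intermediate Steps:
L = 1225 (L = (-1 + 36)**2 = 35**2 = 1225)
sqrt(L - (5*23 + 32)) = sqrt(1225 - (5*23 + 32)) = sqrt(1225 - (115 + 32)) = sqrt(1225 - 1*147) = sqrt(1225 - 147) = sqrt(1078) = 7*sqrt(22)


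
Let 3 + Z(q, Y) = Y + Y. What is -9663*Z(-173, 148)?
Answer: -2831259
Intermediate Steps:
Z(q, Y) = -3 + 2*Y (Z(q, Y) = -3 + (Y + Y) = -3 + 2*Y)
-9663*Z(-173, 148) = -9663/(1/(-3 + 2*148)) = -9663/(1/(-3 + 296)) = -9663/(1/293) = -9663/1/293 = -9663*293 = -2831259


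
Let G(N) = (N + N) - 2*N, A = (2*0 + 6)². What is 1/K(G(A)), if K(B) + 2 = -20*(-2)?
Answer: 1/38 ≈ 0.026316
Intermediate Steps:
A = 36 (A = (0 + 6)² = 6² = 36)
G(N) = 0 (G(N) = 2*N - 2*N = 0)
K(B) = 38 (K(B) = -2 - 20*(-2) = -2 + 40 = 38)
1/K(G(A)) = 1/38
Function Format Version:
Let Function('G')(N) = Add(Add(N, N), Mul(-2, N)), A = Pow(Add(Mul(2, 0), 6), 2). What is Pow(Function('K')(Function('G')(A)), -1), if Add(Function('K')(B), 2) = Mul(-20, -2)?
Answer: Rational(1, 38) ≈ 0.026316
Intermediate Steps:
A = 36 (A = Pow(Add(0, 6), 2) = Pow(6, 2) = 36)
Function('G')(N) = 0 (Function('G')(N) = Add(Mul(2, N), Mul(-2, N)) = 0)
Function('K')(B) = 38 (Function('K')(B) = Add(-2, Mul(-20, -2)) = Add(-2, 40) = 38)
Pow(Function('K')(Function('G')(A)), -1) = Pow(38, -1) = Rational(1, 38)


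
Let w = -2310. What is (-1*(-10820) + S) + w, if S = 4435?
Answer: 12945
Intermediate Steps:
(-1*(-10820) + S) + w = (-1*(-10820) + 4435) - 2310 = (10820 + 4435) - 2310 = 15255 - 2310 = 12945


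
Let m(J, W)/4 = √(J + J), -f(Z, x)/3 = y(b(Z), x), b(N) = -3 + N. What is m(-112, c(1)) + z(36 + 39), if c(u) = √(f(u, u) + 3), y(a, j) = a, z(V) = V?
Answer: 75 + 16*I*√14 ≈ 75.0 + 59.867*I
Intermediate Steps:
f(Z, x) = 9 - 3*Z (f(Z, x) = -3*(-3 + Z) = 9 - 3*Z)
c(u) = √(12 - 3*u) (c(u) = √((9 - 3*u) + 3) = √(12 - 3*u))
m(J, W) = 4*√2*√J (m(J, W) = 4*√(J + J) = 4*√(2*J) = 4*(√2*√J) = 4*√2*√J)
m(-112, c(1)) + z(36 + 39) = 4*√2*√(-112) + (36 + 39) = 4*√2*(4*I*√7) + 75 = 16*I*√14 + 75 = 75 + 16*I*√14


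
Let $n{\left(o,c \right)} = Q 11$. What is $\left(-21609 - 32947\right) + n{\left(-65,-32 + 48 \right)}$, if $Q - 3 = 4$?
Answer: $-54479$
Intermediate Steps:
$Q = 7$ ($Q = 3 + 4 = 7$)
$n{\left(o,c \right)} = 77$ ($n{\left(o,c \right)} = 7 \cdot 11 = 77$)
$\left(-21609 - 32947\right) + n{\left(-65,-32 + 48 \right)} = \left(-21609 - 32947\right) + 77 = -54556 + 77 = -54479$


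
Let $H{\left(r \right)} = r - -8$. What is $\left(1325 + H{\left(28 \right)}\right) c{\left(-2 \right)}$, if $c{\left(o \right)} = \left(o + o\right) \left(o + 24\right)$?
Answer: $-119768$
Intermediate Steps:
$H{\left(r \right)} = 8 + r$ ($H{\left(r \right)} = r + 8 = 8 + r$)
$c{\left(o \right)} = 2 o \left(24 + o\right)$
$\left(1325 + H{\left(28 \right)}\right) c{\left(-2 \right)} = \left(1325 + \left(8 + 28\right)\right) 2 \left(-2\right) \left(24 - 2\right) = \left(1325 + 36\right) 2 \left(-2\right) 22 = 1361 \left(-88\right) = -119768$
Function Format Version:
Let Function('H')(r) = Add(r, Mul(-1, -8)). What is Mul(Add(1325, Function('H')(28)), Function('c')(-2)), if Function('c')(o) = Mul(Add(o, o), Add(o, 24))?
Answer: -119768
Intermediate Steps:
Function('H')(r) = Add(8, r) (Function('H')(r) = Add(r, 8) = Add(8, r))
Function('c')(o) = Mul(2, o, Add(24, o)) (Function('c')(o) = Mul(Mul(2, o), Add(24, o)) = Mul(2, o, Add(24, o)))
Mul(Add(1325, Function('H')(28)), Function('c')(-2)) = Mul(Add(1325, Add(8, 28)), Mul(2, -2, Add(24, -2))) = Mul(Add(1325, 36), Mul(2, -2, 22)) = Mul(1361, -88) = -119768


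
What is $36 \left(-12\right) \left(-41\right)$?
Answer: $17712$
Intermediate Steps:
$36 \left(-12\right) \left(-41\right) = \left(-432\right) \left(-41\right) = 17712$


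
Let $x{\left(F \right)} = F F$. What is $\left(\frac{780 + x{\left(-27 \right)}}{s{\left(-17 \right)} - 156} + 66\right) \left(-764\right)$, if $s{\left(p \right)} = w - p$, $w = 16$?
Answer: $- \frac{1683092}{41} \approx -41051.0$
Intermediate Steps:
$s{\left(p \right)} = 16 - p$
$x{\left(F \right)} = F^{2}$
$\left(\frac{780 + x{\left(-27 \right)}}{s{\left(-17 \right)} - 156} + 66\right) \left(-764\right) = \left(\frac{780 + \left(-27\right)^{2}}{\left(16 - -17\right) - 156} + 66\right) \left(-764\right) = \left(\frac{780 + 729}{\left(16 + 17\right) - 156} + 66\right) \left(-764\right) = \left(\frac{1509}{33 - 156} + 66\right) \left(-764\right) = \left(\frac{1509}{-123} + 66\right) \left(-764\right) = \left(1509 \left(- \frac{1}{123}\right) + 66\right) \left(-764\right) = \left(- \frac{503}{41} + 66\right) \left(-764\right) = \frac{2203}{41} \left(-764\right) = - \frac{1683092}{41}$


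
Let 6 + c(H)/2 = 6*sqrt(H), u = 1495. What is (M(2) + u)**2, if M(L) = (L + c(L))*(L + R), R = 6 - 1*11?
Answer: 2328217 - 109800*sqrt(2) ≈ 2.1729e+6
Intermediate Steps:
c(H) = -12 + 12*sqrt(H) (c(H) = -12 + 2*(6*sqrt(H)) = -12 + 12*sqrt(H))
R = -5 (R = 6 - 11 = -5)
M(L) = (-5 + L)*(-12 + L + 12*sqrt(L)) (M(L) = (L + (-12 + 12*sqrt(L)))*(L - 5) = (-12 + L + 12*sqrt(L))*(-5 + L) = (-5 + L)*(-12 + L + 12*sqrt(L)))
(M(2) + u)**2 = ((60 + 2**2 - 60*sqrt(2) - 17*2 + 12*2**(3/2)) + 1495)**2 = ((60 + 4 - 60*sqrt(2) - 34 + 12*(2*sqrt(2))) + 1495)**2 = ((60 + 4 - 60*sqrt(2) - 34 + 24*sqrt(2)) + 1495)**2 = ((30 - 36*sqrt(2)) + 1495)**2 = (1525 - 36*sqrt(2))**2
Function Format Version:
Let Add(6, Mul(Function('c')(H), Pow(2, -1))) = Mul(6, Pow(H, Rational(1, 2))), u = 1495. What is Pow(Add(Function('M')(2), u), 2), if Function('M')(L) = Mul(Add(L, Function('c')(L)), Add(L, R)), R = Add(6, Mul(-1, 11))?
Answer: Add(2328217, Mul(-109800, Pow(2, Rational(1, 2)))) ≈ 2.1729e+6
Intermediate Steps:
Function('c')(H) = Add(-12, Mul(12, Pow(H, Rational(1, 2)))) (Function('c')(H) = Add(-12, Mul(2, Mul(6, Pow(H, Rational(1, 2))))) = Add(-12, Mul(12, Pow(H, Rational(1, 2)))))
R = -5 (R = Add(6, -11) = -5)
Function('M')(L) = Mul(Add(-5, L), Add(-12, L, Mul(12, Pow(L, Rational(1, 2))))) (Function('M')(L) = Mul(Add(L, Add(-12, Mul(12, Pow(L, Rational(1, 2))))), Add(L, -5)) = Mul(Add(-12, L, Mul(12, Pow(L, Rational(1, 2)))), Add(-5, L)) = Mul(Add(-5, L), Add(-12, L, Mul(12, Pow(L, Rational(1, 2))))))
Pow(Add(Function('M')(2), u), 2) = Pow(Add(Add(60, Pow(2, 2), Mul(-60, Pow(2, Rational(1, 2))), Mul(-17, 2), Mul(12, Pow(2, Rational(3, 2)))), 1495), 2) = Pow(Add(Add(60, 4, Mul(-60, Pow(2, Rational(1, 2))), -34, Mul(12, Mul(2, Pow(2, Rational(1, 2))))), 1495), 2) = Pow(Add(Add(60, 4, Mul(-60, Pow(2, Rational(1, 2))), -34, Mul(24, Pow(2, Rational(1, 2)))), 1495), 2) = Pow(Add(Add(30, Mul(-36, Pow(2, Rational(1, 2)))), 1495), 2) = Pow(Add(1525, Mul(-36, Pow(2, Rational(1, 2)))), 2)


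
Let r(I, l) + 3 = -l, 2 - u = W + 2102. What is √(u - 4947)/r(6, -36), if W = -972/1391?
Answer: 9*I*√18701995/15301 ≈ 2.5437*I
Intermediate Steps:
W = -972/1391 (W = -972*1/1391 = -972/1391 ≈ -0.69878)
u = -2920128/1391 (u = 2 - (-972/1391 + 2102) = 2 - 1*2922910/1391 = 2 - 2922910/1391 = -2920128/1391 ≈ -2099.3)
r(I, l) = -3 - l
√(u - 4947)/r(6, -36) = √(-2920128/1391 - 4947)/(-3 - 1*(-36)) = √(-9801405/1391)/(-3 + 36) = (27*I*√18701995/1391)/33 = (27*I*√18701995/1391)*(1/33) = 9*I*√18701995/15301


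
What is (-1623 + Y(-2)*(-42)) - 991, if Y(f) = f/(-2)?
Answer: -2656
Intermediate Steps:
Y(f) = -f/2 (Y(f) = f*(-½) = -f/2)
(-1623 + Y(-2)*(-42)) - 991 = (-1623 - ½*(-2)*(-42)) - 991 = (-1623 + 1*(-42)) - 991 = (-1623 - 42) - 991 = -1665 - 991 = -2656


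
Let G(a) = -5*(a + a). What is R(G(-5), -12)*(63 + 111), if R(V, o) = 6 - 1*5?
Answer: 174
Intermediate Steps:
G(a) = -10*a
R(V, o) = 1 (R(V, o) = 6 - 5 = 1)
R(G(-5), -12)*(63 + 111) = 1*(63 + 111) = 1*174 = 174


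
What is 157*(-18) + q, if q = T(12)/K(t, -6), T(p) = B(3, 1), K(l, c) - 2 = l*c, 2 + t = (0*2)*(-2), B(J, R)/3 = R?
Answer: -39561/14 ≈ -2825.8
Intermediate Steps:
B(J, R) = 3*R
t = -2 (t = -2 + (0*2)*(-2) = -2 + 0*(-2) = -2 + 0 = -2)
K(l, c) = 2 + c*l (K(l, c) = 2 + l*c = 2 + c*l)
T(p) = 3 (T(p) = 3*1 = 3)
q = 3/14 (q = 3/(2 - 6*(-2)) = 3/(2 + 12) = 3/14 ≈ 0.21429)
157*(-18) + q = 157*(-18) + 3/14 = -2826 + 3/14 = -39561/14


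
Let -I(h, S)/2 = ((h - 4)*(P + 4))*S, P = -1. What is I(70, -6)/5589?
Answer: 88/207 ≈ 0.42512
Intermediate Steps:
I(h, S) = -2*S*(-12 + 3*h) (I(h, S) = -2*(h - 4)*(-1 + 4)*S = -2*(-4 + h)*3*S = -2*(-12 + 3*h)*S = -2*S*(-12 + 3*h))
I(70, -6)/5589 = (6*(-6)*(4 - 1*70))/5589 = (6*(-6)*(4 - 70))*(1/5589) = (6*(-6)*(-66))*(1/5589) = 2376*(1/5589) = 88/207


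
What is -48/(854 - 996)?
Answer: 24/71 ≈ 0.33803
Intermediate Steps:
-48/(854 - 996) = -48/(-142) = -1/142*(-48) = 24/71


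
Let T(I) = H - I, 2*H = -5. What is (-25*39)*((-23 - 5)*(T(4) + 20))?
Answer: 368550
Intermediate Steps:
H = -5/2 (H = (½)*(-5) = -5/2 ≈ -2.5000)
T(I) = -5/2 - I
(-25*39)*((-23 - 5)*(T(4) + 20)) = (-25*39)*((-23 - 5)*((-5/2 - 1*4) + 20)) = -(-27300)*((-5/2 - 4) + 20) = -(-27300)*(-13/2 + 20) = -(-27300)*27/2 = -975*(-378) = 368550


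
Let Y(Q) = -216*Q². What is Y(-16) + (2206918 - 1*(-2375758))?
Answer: 4527380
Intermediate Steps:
Y(-16) + (2206918 - 1*(-2375758)) = -216*(-16)² + (2206918 - 1*(-2375758)) = -216*256 + (2206918 + 2375758) = -55296 + 4582676 = 4527380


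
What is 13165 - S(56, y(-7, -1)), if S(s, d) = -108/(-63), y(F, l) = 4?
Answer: 92143/7 ≈ 13163.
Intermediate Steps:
S(s, d) = 12/7 (S(s, d) = -108*(-1/63) = 12/7)
13165 - S(56, y(-7, -1)) = 13165 - 1*12/7 = 13165 - 12/7 = 92143/7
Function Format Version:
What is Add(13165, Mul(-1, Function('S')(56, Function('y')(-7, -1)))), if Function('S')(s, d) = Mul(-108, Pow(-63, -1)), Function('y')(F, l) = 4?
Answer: Rational(92143, 7) ≈ 13163.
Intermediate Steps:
Function('S')(s, d) = Rational(12, 7) (Function('S')(s, d) = Mul(-108, Rational(-1, 63)) = Rational(12, 7))
Add(13165, Mul(-1, Function('S')(56, Function('y')(-7, -1)))) = Add(13165, Mul(-1, Rational(12, 7))) = Add(13165, Rational(-12, 7)) = Rational(92143, 7)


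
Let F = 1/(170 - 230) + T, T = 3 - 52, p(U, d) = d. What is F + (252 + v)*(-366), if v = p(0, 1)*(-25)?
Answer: -4987861/60 ≈ -83131.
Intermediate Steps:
v = -25 (v = 1*(-25) = -25)
T = -49
F = -2941/60 (F = 1/(170 - 230) - 49 = 1/(-60) - 49 = -1/60 - 49 = -2941/60 ≈ -49.017)
F + (252 + v)*(-366) = -2941/60 + (252 - 25)*(-366) = -2941/60 + 227*(-366) = -2941/60 - 83082 = -4987861/60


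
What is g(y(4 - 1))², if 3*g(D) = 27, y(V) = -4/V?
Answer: 81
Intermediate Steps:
g(D) = 9 (g(D) = (⅓)*27 = 9)
g(y(4 - 1))² = 9² = 81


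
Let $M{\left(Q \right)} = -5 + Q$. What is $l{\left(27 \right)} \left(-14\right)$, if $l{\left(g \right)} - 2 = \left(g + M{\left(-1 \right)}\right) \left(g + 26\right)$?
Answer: $-15610$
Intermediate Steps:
$l{\left(g \right)} = 2 + \left(-6 + g\right) \left(26 + g\right)$ ($l{\left(g \right)} = 2 + \left(g - 6\right) \left(g + 26\right) = 2 + \left(g - 6\right) \left(26 + g\right) = 2 + \left(-6 + g\right) \left(26 + g\right)$)
$l{\left(27 \right)} \left(-14\right) = \left(-154 + 27^{2} + 20 \cdot 27\right) \left(-14\right) = \left(-154 + 729 + 540\right) \left(-14\right) = 1115 \left(-14\right) = -15610$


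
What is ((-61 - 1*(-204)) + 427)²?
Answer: 324900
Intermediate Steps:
((-61 - 1*(-204)) + 427)² = ((-61 + 204) + 427)² = (143 + 427)² = 570² = 324900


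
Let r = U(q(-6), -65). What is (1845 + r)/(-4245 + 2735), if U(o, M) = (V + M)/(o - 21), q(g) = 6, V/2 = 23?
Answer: -13847/11325 ≈ -1.2227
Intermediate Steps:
V = 46 (V = 2*23 = 46)
U(o, M) = (46 + M)/(-21 + o) (U(o, M) = (46 + M)/(o - 21) = (46 + M)/(-21 + o))
r = 19/15 (r = (46 - 65)/(-21 + 6) = -19/(-15) = -1/15*(-19) = 19/15 ≈ 1.2667)
(1845 + r)/(-4245 + 2735) = (1845 + 19/15)/(-4245 + 2735) = (27694/15)/(-1510) = (27694/15)*(-1/1510) = -13847/11325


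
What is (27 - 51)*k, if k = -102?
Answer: 2448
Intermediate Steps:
(27 - 51)*k = (27 - 51)*(-102) = -24*(-102) = 2448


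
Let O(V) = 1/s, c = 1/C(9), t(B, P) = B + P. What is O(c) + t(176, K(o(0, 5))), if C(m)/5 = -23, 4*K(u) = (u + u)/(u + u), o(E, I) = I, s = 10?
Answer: 3527/20 ≈ 176.35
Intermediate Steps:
K(u) = 1/4 (K(u) = ((u + u)/(u + u))/4 = ((2*u)/((2*u)))/4 = ((2*u)*(1/(2*u)))/4 = (1/4)*1 = 1/4)
C(m) = -115 (C(m) = 5*(-23) = -115)
c = -1/115 (c = 1/(-115) = -1/115 ≈ -0.0086956)
O(V) = 1/10
O(c) + t(176, K(o(0, 5))) = 1/10 + (176 + 1/4) = 1/10 + 705/4 = 3527/20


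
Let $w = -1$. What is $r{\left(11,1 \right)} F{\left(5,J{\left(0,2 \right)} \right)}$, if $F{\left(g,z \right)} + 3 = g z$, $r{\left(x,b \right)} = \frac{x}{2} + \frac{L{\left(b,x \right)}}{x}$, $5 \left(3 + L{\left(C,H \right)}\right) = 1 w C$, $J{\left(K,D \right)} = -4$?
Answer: $- \frac{13179}{110} \approx -119.81$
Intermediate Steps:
$L{\left(C,H \right)} = -3 - \frac{C}{5}$ ($L{\left(C,H \right)} = -3 + \frac{1 \left(-1\right) C}{5} = -3 + \frac{\left(-1\right) C}{5} = -3 - \frac{C}{5}$)
$r{\left(x,b \right)} = \frac{x}{2} + \frac{-3 - \frac{b}{5}}{x}$
$F{\left(g,z \right)} = -3 + g z$
$r{\left(11,1 \right)} F{\left(5,J{\left(0,2 \right)} \right)} = \frac{-3 + \frac{11^{2}}{2} - \frac{1}{5}}{11} \left(-3 + 5 \left(-4\right)\right) = \frac{-3 + \frac{1}{2} \cdot 121 - \frac{1}{5}}{11} \left(-3 - 20\right) = \frac{-3 + \frac{121}{2} - \frac{1}{5}}{11} \left(-23\right) = \frac{1}{11} \cdot \frac{573}{10} \left(-23\right) = \frac{573}{110} \left(-23\right) = - \frac{13179}{110}$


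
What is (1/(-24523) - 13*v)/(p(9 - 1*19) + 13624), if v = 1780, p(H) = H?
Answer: -567462221/333856122 ≈ -1.6997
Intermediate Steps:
(1/(-24523) - 13*v)/(p(9 - 1*19) + 13624) = (1/(-24523) - 13*1780)/((9 - 1*19) + 13624) = (-1/24523 - 23140)/((9 - 19) + 13624) = -567462221/(24523*(-10 + 13624)) = -567462221/24523/13614 = -567462221/24523*1/13614 = -567462221/333856122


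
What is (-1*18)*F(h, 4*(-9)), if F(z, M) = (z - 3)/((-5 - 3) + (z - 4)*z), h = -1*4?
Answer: 21/4 ≈ 5.2500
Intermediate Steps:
h = -4
F(z, M) = (-3 + z)/(-8 + z*(-4 + z)) (F(z, M) = (-3 + z)/(-8 + (-4 + z)*z) = (-3 + z)/(-8 + z*(-4 + z)))
(-1*18)*F(h, 4*(-9)) = (-1*18)*((3 - 1*(-4))/(8 - 1*(-4)**2 + 4*(-4))) = -18*(3 + 4)/(8 - 1*16 - 16) = -18*7/(8 - 16 - 16) = -18*7/(-24) = -(-3)*7/4 = -18*(-7/24) = 21/4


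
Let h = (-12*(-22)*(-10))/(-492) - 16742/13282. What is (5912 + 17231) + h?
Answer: 6302516992/272281 ≈ 23147.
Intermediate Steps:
h = 1117809/272281 (h = (264*(-10))*(-1/492) - 16742*1/13282 = -2640*(-1/492) - 8371/6641 = 220/41 - 8371/6641 = 1117809/272281 ≈ 4.1053)
(5912 + 17231) + h = (5912 + 17231) + 1117809/272281 = 23143 + 1117809/272281 = 6302516992/272281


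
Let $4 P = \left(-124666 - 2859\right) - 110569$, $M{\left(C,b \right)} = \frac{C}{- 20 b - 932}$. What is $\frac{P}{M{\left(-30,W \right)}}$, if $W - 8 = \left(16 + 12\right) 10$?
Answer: $- \frac{199165631}{15} \approx -1.3278 \cdot 10^{7}$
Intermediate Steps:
$W = 288$ ($W = 8 + \left(16 + 12\right) 10 = 8 + 28 \cdot 10 = 8 + 280 = 288$)
$M{\left(C,b \right)} = \frac{C}{-932 - 20 b}$
$P = - \frac{119047}{2}$ ($P = \frac{\left(-124666 - 2859\right) - 110569}{4} = \frac{-127525 - 110569}{4} = \frac{1}{4} \left(-238094\right) = - \frac{119047}{2} \approx -59524.0$)
$\frac{P}{M{\left(-30,W \right)}} = - \frac{119047}{2 \left(\left(-1\right) \left(-30\right) \frac{1}{932 + 20 \cdot 288}\right)} = - \frac{119047}{2 \left(\left(-1\right) \left(-30\right) \frac{1}{932 + 5760}\right)} = - \frac{119047}{2 \left(\left(-1\right) \left(-30\right) \frac{1}{6692}\right)} = - \frac{119047}{2 \cdot \frac{15}{3346}} = \left(- \frac{119047}{2}\right) \frac{3346}{15} = - \frac{199165631}{15}$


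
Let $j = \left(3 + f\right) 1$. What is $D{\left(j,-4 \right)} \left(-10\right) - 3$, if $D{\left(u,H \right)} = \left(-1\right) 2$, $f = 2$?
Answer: $17$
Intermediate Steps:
$j = 5$ ($j = \left(3 + 2\right) 1 = 5 \cdot 1 = 5$)
$D{\left(u,H \right)} = -2$
$D{\left(j,-4 \right)} \left(-10\right) - 3 = \left(-2\right) \left(-10\right) - 3 = 20 - 3 = 17$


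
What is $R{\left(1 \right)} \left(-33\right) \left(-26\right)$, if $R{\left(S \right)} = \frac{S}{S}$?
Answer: $858$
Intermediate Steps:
$R{\left(S \right)} = 1$
$R{\left(1 \right)} \left(-33\right) \left(-26\right) = 1 \left(-33\right) \left(-26\right) = \left(-33\right) \left(-26\right) = 858$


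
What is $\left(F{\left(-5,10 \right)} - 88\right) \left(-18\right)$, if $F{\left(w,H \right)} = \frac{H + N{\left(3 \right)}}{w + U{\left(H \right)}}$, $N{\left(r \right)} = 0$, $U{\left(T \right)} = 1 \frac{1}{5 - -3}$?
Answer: $\frac{21072}{13} \approx 1620.9$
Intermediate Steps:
$U{\left(T \right)} = \frac{1}{8}$ ($U{\left(T \right)} = 1 \frac{1}{5 + 3} = 1 \cdot \frac{1}{8} = \frac{1}{8}$)
$F{\left(w,H \right)} = \frac{H}{\frac{1}{8} + w}$ ($F{\left(w,H \right)} = \frac{H + 0}{w + \frac{1}{8}} = \frac{H}{\frac{1}{8} + w}$)
$\left(F{\left(-5,10 \right)} - 88\right) \left(-18\right) = \left(8 \cdot 10 \frac{1}{1 + 8 \left(-5\right)} - 88\right) \left(-18\right) = \left(8 \cdot 10 \frac{1}{1 - 40} - 88\right) \left(-18\right) = \left(8 \cdot 10 \frac{1}{-39} - 88\right) \left(-18\right) = \left(8 \cdot 10 \left(- \frac{1}{39}\right) - 88\right) \left(-18\right) = \left(- \frac{80}{39} - 88\right) \left(-18\right) = \left(- \frac{3512}{39}\right) \left(-18\right) = \frac{21072}{13}$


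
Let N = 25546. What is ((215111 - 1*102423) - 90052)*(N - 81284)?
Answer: -1261685368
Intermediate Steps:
((215111 - 1*102423) - 90052)*(N - 81284) = ((215111 - 1*102423) - 90052)*(25546 - 81284) = ((215111 - 102423) - 90052)*(-55738) = (112688 - 90052)*(-55738) = 22636*(-55738) = -1261685368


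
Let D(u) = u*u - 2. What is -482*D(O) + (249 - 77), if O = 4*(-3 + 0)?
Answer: -68272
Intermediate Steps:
O = -12 (O = 4*(-3) = -12)
D(u) = -2 + u² (D(u) = u² - 2 = -2 + u²)
-482*D(O) + (249 - 77) = -482*(-2 + (-12)²) + (249 - 77) = -482*(-2 + 144) + 172 = -482*142 + 172 = -68444 + 172 = -68272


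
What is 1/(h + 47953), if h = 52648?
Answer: 1/100601 ≈ 9.9403e-6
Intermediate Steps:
1/(h + 47953) = 1/(52648 + 47953) = 1/100601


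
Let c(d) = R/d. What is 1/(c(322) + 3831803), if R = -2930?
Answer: 161/616918818 ≈ 2.6097e-7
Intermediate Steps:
c(d) = -2930/d
1/(c(322) + 3831803) = 1/(-2930/322 + 3831803) = 1/(-2930*1/322 + 3831803) = 1/(-1465/161 + 3831803) = 1/(616918818/161) = 161/616918818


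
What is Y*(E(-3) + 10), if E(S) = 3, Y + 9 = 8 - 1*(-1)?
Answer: 0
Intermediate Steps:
Y = 0 (Y = -9 + (8 - 1*(-1)) = -9 + (8 + 1) = -9 + 9 = 0)
Y*(E(-3) + 10) = 0*(3 + 10) = 0*13 = 0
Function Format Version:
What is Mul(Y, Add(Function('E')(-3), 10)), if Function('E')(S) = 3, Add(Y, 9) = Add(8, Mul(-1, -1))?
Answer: 0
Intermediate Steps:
Y = 0 (Y = Add(-9, Add(8, Mul(-1, -1))) = Add(-9, Add(8, 1)) = Add(-9, 9) = 0)
Mul(Y, Add(Function('E')(-3), 10)) = Mul(0, Add(3, 10)) = Mul(0, 13) = 0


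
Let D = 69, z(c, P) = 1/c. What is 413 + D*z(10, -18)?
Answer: 4199/10 ≈ 419.90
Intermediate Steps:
413 + D*z(10, -18) = 413 + 69/10 = 4199/10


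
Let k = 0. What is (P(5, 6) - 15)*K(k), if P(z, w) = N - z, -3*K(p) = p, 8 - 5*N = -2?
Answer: 0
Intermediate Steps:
N = 2 (N = 8/5 - ⅕*(-2) = 8/5 + ⅖ = 2)
K(p) = -p/3
P(z, w) = 2 - z
(P(5, 6) - 15)*K(k) = ((2 - 1*5) - 15)*(-⅓*0) = ((2 - 5) - 15)*0 = (-3 - 15)*0 = -18*0 = 0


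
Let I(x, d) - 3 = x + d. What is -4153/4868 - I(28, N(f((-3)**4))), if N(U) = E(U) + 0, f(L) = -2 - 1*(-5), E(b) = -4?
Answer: -135589/4868 ≈ -27.853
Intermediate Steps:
f(L) = 3 (f(L) = -2 + 5 = 3)
N(U) = -4 (N(U) = -4 + 0 = -4)
I(x, d) = 3 + d + x (I(x, d) = 3 + (x + d) = 3 + (d + x) = 3 + d + x)
-4153/4868 - I(28, N(f((-3)**4))) = -4153/4868 - (3 - 4 + 28) = -4153*1/4868 - 1*27 = -4153/4868 - 27 = -135589/4868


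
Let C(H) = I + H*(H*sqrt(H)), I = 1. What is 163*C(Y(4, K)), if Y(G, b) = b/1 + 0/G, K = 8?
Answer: 163 + 20864*sqrt(2) ≈ 29669.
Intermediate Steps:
Y(G, b) = b (Y(G, b) = b*1 + 0 = b + 0 = b)
C(H) = 1 + H**(5/2) (C(H) = 1 + H*(H*sqrt(H)) = 1 + H*H**(3/2) = 1 + H**(5/2))
163*C(Y(4, K)) = 163*(1 + 8**(5/2)) = 163*(1 + 128*sqrt(2)) = 163 + 20864*sqrt(2)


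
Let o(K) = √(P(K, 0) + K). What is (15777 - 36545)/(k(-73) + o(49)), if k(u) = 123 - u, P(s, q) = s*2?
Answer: -7552/71 + 1888*√3/497 ≈ -99.786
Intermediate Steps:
P(s, q) = 2*s
o(K) = √3*√K (o(K) = √(2*K + K) = √(3*K) = √3*√K)
(15777 - 36545)/(k(-73) + o(49)) = (15777 - 36545)/((123 - 1*(-73)) + √3*√49) = -20768/((123 + 73) + √3*7) = -20768/(196 + 7*√3)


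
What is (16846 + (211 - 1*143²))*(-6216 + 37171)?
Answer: -104999360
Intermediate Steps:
(16846 + (211 - 1*143²))*(-6216 + 37171) = (16846 + (211 - 1*20449))*30955 = (16846 + (211 - 20449))*30955 = (16846 - 20238)*30955 = -3392*30955 = -104999360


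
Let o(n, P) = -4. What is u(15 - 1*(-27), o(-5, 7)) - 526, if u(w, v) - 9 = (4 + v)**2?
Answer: -517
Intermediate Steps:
u(w, v) = 9 + (4 + v)**2
u(15 - 1*(-27), o(-5, 7)) - 526 = (9 + (4 - 4)**2) - 526 = (9 + 0**2) - 526 = (9 + 0) - 526 = 9 - 526 = -517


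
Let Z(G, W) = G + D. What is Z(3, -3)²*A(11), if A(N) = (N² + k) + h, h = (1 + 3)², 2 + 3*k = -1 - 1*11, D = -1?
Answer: 1588/3 ≈ 529.33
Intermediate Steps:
k = -14/3 (k = -⅔ + (-1 - 1*11)/3 = -⅔ + (-1 - 11)/3 = -⅔ + (⅓)*(-12) = -⅔ - 4 = -14/3 ≈ -4.6667)
Z(G, W) = -1 + G (Z(G, W) = G - 1 = -1 + G)
h = 16 (h = 4² = 16)
A(N) = 34/3 + N² (A(N) = (N² - 14/3) + 16 = (-14/3 + N²) + 16 = 34/3 + N²)
Z(3, -3)²*A(11) = (-1 + 3)²*(34/3 + 11²) = 2²*(34/3 + 121) = 4*(397/3) = 1588/3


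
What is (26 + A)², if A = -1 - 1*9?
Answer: 256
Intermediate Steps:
A = -10 (A = -1 - 9 = -10)
(26 + A)² = (26 - 10)² = 16² = 256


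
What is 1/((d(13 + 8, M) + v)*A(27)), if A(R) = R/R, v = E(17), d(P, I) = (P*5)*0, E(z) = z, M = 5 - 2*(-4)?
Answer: 1/17 ≈ 0.058824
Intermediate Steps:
M = 13 (M = 5 + 8 = 13)
d(P, I) = 0 (d(P, I) = (5*P)*0 = 0)
v = 17
A(R) = 1
1/((d(13 + 8, M) + v)*A(27)) = 1/((0 + 17)*1) = 1/17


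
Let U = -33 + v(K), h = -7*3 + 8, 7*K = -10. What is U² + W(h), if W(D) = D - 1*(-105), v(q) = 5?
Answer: 876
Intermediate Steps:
K = -10/7 (K = (⅐)*(-10) = -10/7 ≈ -1.4286)
h = -13 (h = -21 + 8 = -13)
U = -28 (U = -33 + 5 = -28)
W(D) = 105 + D (W(D) = D + 105 = 105 + D)
U² + W(h) = (-28)² + (105 - 13) = 784 + 92 = 876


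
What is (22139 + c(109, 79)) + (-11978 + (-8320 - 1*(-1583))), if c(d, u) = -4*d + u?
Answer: 3067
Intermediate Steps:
c(d, u) = u - 4*d
(22139 + c(109, 79)) + (-11978 + (-8320 - 1*(-1583))) = (22139 + (79 - 4*109)) + (-11978 + (-8320 - 1*(-1583))) = (22139 + (79 - 436)) + (-11978 + (-8320 + 1583)) = (22139 - 357) + (-11978 - 6737) = 21782 - 18715 = 3067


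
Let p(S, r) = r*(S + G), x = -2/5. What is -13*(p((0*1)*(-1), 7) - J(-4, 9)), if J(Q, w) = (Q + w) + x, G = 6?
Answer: -2431/5 ≈ -486.20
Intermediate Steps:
x = -⅖ (x = -2*⅕ = -⅖ ≈ -0.40000)
J(Q, w) = -⅖ + Q + w (J(Q, w) = (Q + w) - ⅖ = -⅖ + Q + w)
p(S, r) = r*(6 + S) (p(S, r) = r*(S + 6) = r*(6 + S))
-13*(p((0*1)*(-1), 7) - J(-4, 9)) = -13*(7*(6 + (0*1)*(-1)) - (-⅖ - 4 + 9)) = -13*(7*(6 + 0*(-1)) - 1*23/5) = -13*(7*(6 + 0) - 23/5) = -13*(7*6 - 23/5) = -13*(42 - 23/5) = -13*187/5 = -2431/5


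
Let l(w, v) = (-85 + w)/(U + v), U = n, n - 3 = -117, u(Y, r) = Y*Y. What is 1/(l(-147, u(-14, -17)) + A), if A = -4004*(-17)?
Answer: 41/2790672 ≈ 1.4692e-5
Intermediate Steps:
u(Y, r) = Y**2
A = 68068
n = -114 (n = 3 - 117 = -114)
U = -114
l(w, v) = (-85 + w)/(-114 + v)
1/(l(-147, u(-14, -17)) + A) = 1/((-85 - 147)/(-114 + (-14)**2) + 68068) = 1/(-232/(-114 + 196) + 68068) = 1/(-232/82 + 68068) = 1/((1/82)*(-232) + 68068) = 1/(-116/41 + 68068) = 1/(2790672/41) = 41/2790672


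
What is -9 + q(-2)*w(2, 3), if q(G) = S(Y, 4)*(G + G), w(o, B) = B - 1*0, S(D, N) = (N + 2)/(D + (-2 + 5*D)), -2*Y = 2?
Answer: 0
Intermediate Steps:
Y = -1 (Y = -½*2 = -1)
S(D, N) = (2 + N)/(-2 + 6*D)
w(o, B) = B (w(o, B) = B + 0 = B)
q(G) = -3*G/2 (q(G) = ((2 + 4)/(2*(-1 + 3*(-1))))*(G + G) = ((½)*6/(-1 - 3))*(2*G) = ((½)*6/(-4))*(2*G) = ((½)*(-¼)*6)*(2*G) = -3*G/2)
-9 + q(-2)*w(2, 3) = -9 - 3/2*(-2)*3 = -9 + 3*3 = -9 + 9 = 0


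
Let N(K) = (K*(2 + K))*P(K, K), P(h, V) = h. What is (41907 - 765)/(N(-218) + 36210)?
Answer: -6857/1704829 ≈ -0.0040221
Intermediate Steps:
N(K) = K²*(2 + K) (N(K) = (K*(2 + K))*K = K²*(2 + K))
(41907 - 765)/(N(-218) + 36210) = (41907 - 765)/((-218)²*(2 - 218) + 36210) = 41142/(47524*(-216) + 36210) = 41142/(-10265184 + 36210) = 41142/(-10228974) = 41142*(-1/10228974) = -6857/1704829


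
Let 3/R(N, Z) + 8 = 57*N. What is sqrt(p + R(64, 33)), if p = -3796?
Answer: I*sqrt(12573867670)/1820 ≈ 61.612*I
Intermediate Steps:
R(N, Z) = 3/(-8 + 57*N)
sqrt(p + R(64, 33)) = sqrt(-3796 + 3/(-8 + 57*64)) = sqrt(-3796 + 3/(-8 + 3648)) = sqrt(-3796 + 3/3640) = sqrt(-13817437/3640) = I*sqrt(12573867670)/1820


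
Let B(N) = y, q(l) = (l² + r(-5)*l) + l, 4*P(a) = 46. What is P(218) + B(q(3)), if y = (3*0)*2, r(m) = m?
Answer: 23/2 ≈ 11.500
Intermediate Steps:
P(a) = 23/2 (P(a) = (¼)*46 = 23/2)
q(l) = l² - 4*l (q(l) = (l² - 5*l) + l = l² - 4*l)
y = 0 (y = 0*2 = 0)
B(N) = 0
P(218) + B(q(3)) = 23/2 + 0 = 23/2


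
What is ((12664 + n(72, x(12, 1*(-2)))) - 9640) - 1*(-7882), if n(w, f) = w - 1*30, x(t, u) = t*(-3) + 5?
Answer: 10948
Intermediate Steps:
x(t, u) = 5 - 3*t (x(t, u) = -3*t + 5 = 5 - 3*t)
n(w, f) = -30 + w (n(w, f) = w - 30 = -30 + w)
((12664 + n(72, x(12, 1*(-2)))) - 9640) - 1*(-7882) = ((12664 + (-30 + 72)) - 9640) - 1*(-7882) = ((12664 + 42) - 9640) + 7882 = (12706 - 9640) + 7882 = 3066 + 7882 = 10948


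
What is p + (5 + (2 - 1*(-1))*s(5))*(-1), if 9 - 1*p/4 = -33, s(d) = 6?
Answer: 145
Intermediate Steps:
p = 168 (p = 36 - 4*(-33) = 36 + 132 = 168)
p + (5 + (2 - 1*(-1))*s(5))*(-1) = 168 + (5 + (2 - 1*(-1))*6)*(-1) = 168 + (5 + (2 + 1)*6)*(-1) = 168 + (5 + 3*6)*(-1) = 168 + (5 + 18)*(-1) = 168 + 23*(-1) = 168 - 23 = 145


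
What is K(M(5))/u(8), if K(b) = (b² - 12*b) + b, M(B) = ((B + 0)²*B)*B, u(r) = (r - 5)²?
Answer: 383750/9 ≈ 42639.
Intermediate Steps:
u(r) = (-5 + r)²
M(B) = B⁴ (M(B) = (B²*B)*B = B³*B = B⁴)
K(b) = b² - 11*b
K(M(5))/u(8) = (5⁴*(-11 + 5⁴))/((-5 + 8)²) = (625*(-11 + 625))/(3²) = (625*614)/9 = 383750*(⅑) = 383750/9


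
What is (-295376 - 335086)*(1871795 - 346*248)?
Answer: -1125996935994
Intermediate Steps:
(-295376 - 335086)*(1871795 - 346*248) = -630462*(1871795 - 85808) = -630462*1785987 = -1125996935994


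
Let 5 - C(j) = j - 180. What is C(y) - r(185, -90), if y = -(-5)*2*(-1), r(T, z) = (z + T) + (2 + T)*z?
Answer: 16930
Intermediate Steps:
r(T, z) = T + z + z*(2 + T) (r(T, z) = (T + z) + z*(2 + T) = T + z + z*(2 + T))
y = -10 (y = -1*(-10)*(-1) = 10*(-1) = -10)
C(j) = 185 - j (C(j) = 5 - (j - 180) = 5 - (-180 + j) = 5 + (180 - j) = 185 - j)
C(y) - r(185, -90) = (185 - 1*(-10)) - (185 + 3*(-90) + 185*(-90)) = (185 + 10) - (185 - 270 - 16650) = 195 - 1*(-16735) = 195 + 16735 = 16930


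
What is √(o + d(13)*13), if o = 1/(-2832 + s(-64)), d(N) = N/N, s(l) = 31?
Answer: 2*√25497503/2801 ≈ 3.6055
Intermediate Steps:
d(N) = 1
o = -1/2801 (o = 1/(-2832 + 31) = 1/(-2801) = -1/2801 ≈ -0.00035702)
√(o + d(13)*13) = √(-1/2801 + 1*13) = √(-1/2801 + 13) = √(36412/2801) = 2*√25497503/2801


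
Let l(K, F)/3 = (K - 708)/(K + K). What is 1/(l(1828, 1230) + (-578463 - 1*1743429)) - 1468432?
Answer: -1558159397857225/1061104224 ≈ -1.4684e+6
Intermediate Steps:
l(K, F) = 3*(-708 + K)/(2*K) (l(K, F) = 3*((K - 708)/(K + K)) = 3*((-708 + K)/((2*K))) = 3*((-708 + K)*(1/(2*K))) = 3*((-708 + K)/(2*K)) = 3*(-708 + K)/(2*K))
1/(l(1828, 1230) + (-578463 - 1*1743429)) - 1468432 = 1/((3/2 - 1062/1828) + (-578463 - 1*1743429)) - 1468432 = 1/((3/2 - 1062*1/1828) + (-578463 - 1743429)) - 1468432 = 1/((3/2 - 531/914) - 2321892) - 1468432 = 1/(420/457 - 2321892) - 1468432 = 1/(-1061104224/457) - 1468432 = -457/1061104224 - 1468432 = -1558159397857225/1061104224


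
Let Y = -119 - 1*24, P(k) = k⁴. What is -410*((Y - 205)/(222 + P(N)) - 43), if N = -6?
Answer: 4484170/253 ≈ 17724.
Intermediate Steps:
Y = -143 (Y = -119 - 24 = -143)
-410*((Y - 205)/(222 + P(N)) - 43) = -410*((-143 - 205)/(222 + (-6)⁴) - 43) = -410*(-348/(222 + 1296) - 43) = -410*(-348/1518 - 43) = -410*(-348*1/1518 - 43) = -410*(-58/253 - 43) = -410*(-10937/253) = 4484170/253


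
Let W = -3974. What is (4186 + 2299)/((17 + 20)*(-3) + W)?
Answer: -1297/817 ≈ -1.5875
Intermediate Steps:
(4186 + 2299)/((17 + 20)*(-3) + W) = (4186 + 2299)/((17 + 20)*(-3) - 3974) = 6485/(37*(-3) - 3974) = 6485/(-111 - 3974) = 6485/(-4085) = 6485*(-1/4085) = -1297/817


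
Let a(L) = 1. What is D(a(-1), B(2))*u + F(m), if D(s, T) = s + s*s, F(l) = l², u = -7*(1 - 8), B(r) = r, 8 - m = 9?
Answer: 99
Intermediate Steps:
m = -1 (m = 8 - 1*9 = 8 - 9 = -1)
u = 49 (u = -7*(-7) = 49)
D(s, T) = s + s²
D(a(-1), B(2))*u + F(m) = (1*(1 + 1))*49 + (-1)² = (1*2)*49 + 1 = 2*49 + 1 = 98 + 1 = 99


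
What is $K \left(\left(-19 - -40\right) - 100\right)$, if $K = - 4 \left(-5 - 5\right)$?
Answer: $-3160$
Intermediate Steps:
$K = 40$ ($K = \left(-4\right) \left(-10\right) = 40$)
$K \left(\left(-19 - -40\right) - 100\right) = 40 \left(\left(-19 - -40\right) - 100\right) = 40 \left(\left(-19 + 40\right) - 100\right) = 40 \left(21 - 100\right) = 40 \left(-79\right) = -3160$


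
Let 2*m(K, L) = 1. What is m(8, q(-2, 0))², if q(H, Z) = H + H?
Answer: ¼ ≈ 0.25000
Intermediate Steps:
q(H, Z) = 2*H
m(K, L) = ½ (m(K, L) = (½)*1 = ½)
m(8, q(-2, 0))² = (½)² = ¼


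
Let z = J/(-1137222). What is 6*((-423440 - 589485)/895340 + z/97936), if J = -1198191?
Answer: -1880223708998861/276995747319248 ≈ -6.7879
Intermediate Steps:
z = 399397/379074 (z = -1198191/(-1137222) = -1198191*(-1/1137222) = 399397/379074 ≈ 1.0536)
6*((-423440 - 589485)/895340 + z/97936) = 6*((-423440 - 589485)/895340 + (399397/379074)/97936) = 6*(-1012925*1/895340 + (399397/379074)*(1/97936)) = 6*(-202585/179068 + 399397/37124991264) = 6*(-1880223708998861/1661974483915488) = -1880223708998861/276995747319248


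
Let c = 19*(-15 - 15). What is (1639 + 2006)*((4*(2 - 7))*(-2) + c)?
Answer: -1931850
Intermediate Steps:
c = -570 (c = 19*(-30) = -570)
(1639 + 2006)*((4*(2 - 7))*(-2) + c) = (1639 + 2006)*((4*(2 - 7))*(-2) - 570) = 3645*((4*(-5))*(-2) - 570) = 3645*(-20*(-2) - 570) = 3645*(40 - 570) = 3645*(-530) = -1931850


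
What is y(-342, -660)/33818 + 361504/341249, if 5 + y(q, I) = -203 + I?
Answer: 5964569070/5770179341 ≈ 1.0337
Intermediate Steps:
y(q, I) = -208 + I (y(q, I) = -5 + (-203 + I) = -208 + I)
y(-342, -660)/33818 + 361504/341249 = (-208 - 660)/33818 + 361504/341249 = -868*1/33818 + 361504*(1/341249) = -434/16909 + 361504/341249 = 5964569070/5770179341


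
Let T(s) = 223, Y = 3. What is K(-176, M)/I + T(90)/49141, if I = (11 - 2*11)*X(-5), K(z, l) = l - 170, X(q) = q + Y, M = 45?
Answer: -6137719/1081102 ≈ -5.6773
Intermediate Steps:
X(q) = 3 + q (X(q) = q + 3 = 3 + q)
K(z, l) = -170 + l
I = 22 (I = (11 - 2*11)*(3 - 5) = (11 - 22)*(-2) = -11*(-2) = 22)
K(-176, M)/I + T(90)/49141 = (-170 + 45)/22 + 223/49141 = -125*1/22 + 223*(1/49141) = -125/22 + 223/49141 = -6137719/1081102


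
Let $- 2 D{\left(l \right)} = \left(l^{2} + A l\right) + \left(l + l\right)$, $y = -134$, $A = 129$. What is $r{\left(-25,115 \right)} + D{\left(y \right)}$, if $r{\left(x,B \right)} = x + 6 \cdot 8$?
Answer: $-178$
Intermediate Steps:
$r{\left(x,B \right)} = 48 + x$ ($r{\left(x,B \right)} = x + 48 = 48 + x$)
$D{\left(l \right)} = - \frac{131 l}{2} - \frac{l^{2}}{2}$ ($D{\left(l \right)} = - \frac{\left(l^{2} + 129 l\right) + \left(l + l\right)}{2} = - \frac{\left(l^{2} + 129 l\right) + 2 l}{2} = - \frac{l^{2} + 131 l}{2} = - \frac{131 l}{2} - \frac{l^{2}}{2}$)
$r{\left(-25,115 \right)} + D{\left(y \right)} = \left(48 - 25\right) - - 67 \left(131 - 134\right) = 23 - \left(-67\right) \left(-3\right) = 23 - 201 = -178$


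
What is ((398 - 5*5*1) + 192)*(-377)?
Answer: -213005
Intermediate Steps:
((398 - 5*5*1) + 192)*(-377) = ((398 - 25*1) + 192)*(-377) = ((398 - 25) + 192)*(-377) = (373 + 192)*(-377) = 565*(-377) = -213005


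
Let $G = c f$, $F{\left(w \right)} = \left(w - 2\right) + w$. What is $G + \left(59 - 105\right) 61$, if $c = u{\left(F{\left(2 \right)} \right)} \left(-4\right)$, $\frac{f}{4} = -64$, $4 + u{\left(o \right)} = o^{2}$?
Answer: $-2806$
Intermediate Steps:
$F{\left(w \right)} = -2 + 2 w$ ($F{\left(w \right)} = \left(-2 + w\right) + w = -2 + 2 w$)
$u{\left(o \right)} = -4 + o^{2}$
$f = -256$ ($f = 4 \left(-64\right) = -256$)
$c = 0$ ($c = \left(-4 + \left(-2 + 2 \cdot 2\right)^{2}\right) \left(-4\right) = \left(-4 + \left(-2 + 4\right)^{2}\right) \left(-4\right) = \left(-4 + 2^{2}\right) \left(-4\right) = \left(-4 + 4\right) \left(-4\right) = 0 \left(-4\right) = 0$)
$G = 0$ ($G = 0 \left(-256\right) = 0$)
$G + \left(59 - 105\right) 61 = 0 + \left(59 - 105\right) 61 = 0 - 2806 = -2806$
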